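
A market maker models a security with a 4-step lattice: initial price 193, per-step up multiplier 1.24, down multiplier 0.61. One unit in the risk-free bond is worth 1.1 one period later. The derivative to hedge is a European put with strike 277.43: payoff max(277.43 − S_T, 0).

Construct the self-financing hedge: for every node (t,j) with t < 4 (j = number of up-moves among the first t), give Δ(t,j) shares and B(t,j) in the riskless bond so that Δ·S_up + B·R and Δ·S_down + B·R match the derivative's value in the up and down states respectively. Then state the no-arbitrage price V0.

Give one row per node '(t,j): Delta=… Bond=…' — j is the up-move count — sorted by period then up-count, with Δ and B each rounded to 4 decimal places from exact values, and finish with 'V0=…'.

Under the risk-neutral measure, an up-move has probability p* = (R−d)/(u−d) = 0.7778 and values discount at R = 1.1.
Terminal payoffs: V(4,0)=250.7075, V(4,1)=223.1089, V(4,2)=167.0068, V(4,3)=52.9632, V(4,4)=0.0000
Node (3,0) S=43.8073: V=(p*·223.1089+(1−p*)·250.7075)/1.1=208.4018; Δ=(223.1089−250.7075)/(54.3211−26.7225)=-1.0000; B=V−Δ·S=252.2091
Node (3,1) S=89.0510: V=(p*·167.0068+(1−p*)·223.1089)/1.1=163.1581; Δ=(167.0068−223.1089)/(110.4232−54.3211)=-1.0000; B=V−Δ·S=252.2091
Node (3,2) S=181.0216: V=(p*·52.9632+(1−p*)·167.0068)/1.1=71.1874; Δ=(52.9632−167.0068)/(224.4668−110.4232)=-1.0000; B=V−Δ·S=252.2091
Node (3,3) S=367.9784: V=(p*·0.0000+(1−p*)·52.9632)/1.1=10.6996; Δ=(0.0000−52.9632)/(456.2933−224.4668)=-0.2285; B=V−Δ·S=94.7681
Node (2,0) S=71.8153: V=(p*·163.1581+(1−p*)·208.4018)/1.1=157.4657; Δ=(163.1581−208.4018)/(89.0510−43.8073)=-1.0000; B=V−Δ·S=229.2810
Node (2,1) S=145.9852: V=(p*·71.1874+(1−p*)·163.1581)/1.1=83.2958; Δ=(71.1874−163.1581)/(181.0216−89.0510)=-1.0000; B=V−Δ·S=229.2810
Node (2,2) S=296.7568: V=(p*·10.6996+(1−p*)·71.1874)/1.1=21.9467; Δ=(10.6996−71.1874)/(367.9784−181.0216)=-0.3235; B=V−Δ·S=117.9591
Node (1,0) S=117.7300: V=(p*·83.2958+(1−p*)·157.4657)/1.1=90.7073; Δ=(83.2958−157.4657)/(145.9852−71.8153)=-1.0000; B=V−Δ·S=208.4373
Node (1,1) S=239.3200: V=(p*·21.9467+(1−p*)·83.2958)/1.1=32.3453; Δ=(21.9467−83.2958)/(296.7568−145.9852)=-0.4069; B=V−Δ·S=129.7248
Node (0,0) S=193.0000: V=(p*·32.3453+(1−p*)·90.7073)/1.1=41.1951; Δ=(32.3453−90.7073)/(239.3200−117.7300)=-0.4800; B=V−Δ·S=133.8332
Each (Δ,B) replicates both successor values, so the strategy is self-financing and V0 is arbitrage-free.

(0,0): Delta=-0.4800 Bond=133.8332
(1,0): Delta=-1.0000 Bond=208.4373
(1,1): Delta=-0.4069 Bond=129.7248
(2,0): Delta=-1.0000 Bond=229.2810
(2,1): Delta=-1.0000 Bond=229.2810
(2,2): Delta=-0.3235 Bond=117.9591
(3,0): Delta=-1.0000 Bond=252.2091
(3,1): Delta=-1.0000 Bond=252.2091
(3,2): Delta=-1.0000 Bond=252.2091
(3,3): Delta=-0.2285 Bond=94.7681
V0=41.1951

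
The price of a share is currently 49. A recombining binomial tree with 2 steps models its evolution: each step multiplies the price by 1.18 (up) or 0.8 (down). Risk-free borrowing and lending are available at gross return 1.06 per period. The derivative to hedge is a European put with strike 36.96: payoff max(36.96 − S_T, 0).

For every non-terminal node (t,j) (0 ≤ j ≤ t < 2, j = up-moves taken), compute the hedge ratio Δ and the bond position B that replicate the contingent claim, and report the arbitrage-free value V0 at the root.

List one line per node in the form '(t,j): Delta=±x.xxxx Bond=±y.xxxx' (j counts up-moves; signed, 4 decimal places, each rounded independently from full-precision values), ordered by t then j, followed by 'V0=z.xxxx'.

No-arbitrage ⇒ martingale measure with p* = (R−d)/(u−d) = 0.6842.
Terminal payoffs: V(2,0)=5.6000, V(2,1)=0.0000, V(2,2)=0.0000
Node (1,0) S=39.2000: V=(p*·0.0000+(1−p*)·5.6000)/1.06=1.6683; Δ=(0.0000−5.6000)/(46.2560−31.3600)=-0.3759; B=V−Δ·S=16.4052
Node (1,1) S=57.8200: V=(p*·0.0000+(1−p*)·0.0000)/1.06=0.0000; Δ=(0.0000−0.0000)/(68.2276−46.2560)=0.0000; B=V−Δ·S=0.0000
Node (0,0) S=49.0000: V=(p*·0.0000+(1−p*)·1.6683)/1.06=0.4970; Δ=(0.0000−1.6683)/(57.8200−39.2000)=-0.0896; B=V−Δ·S=4.8873
The time-0 hedge costs 0.4970, which is the no-arbitrage price.

(0,0): Delta=-0.0896 Bond=4.8873
(1,0): Delta=-0.3759 Bond=16.4052
(1,1): Delta=0.0000 Bond=0.0000
V0=0.4970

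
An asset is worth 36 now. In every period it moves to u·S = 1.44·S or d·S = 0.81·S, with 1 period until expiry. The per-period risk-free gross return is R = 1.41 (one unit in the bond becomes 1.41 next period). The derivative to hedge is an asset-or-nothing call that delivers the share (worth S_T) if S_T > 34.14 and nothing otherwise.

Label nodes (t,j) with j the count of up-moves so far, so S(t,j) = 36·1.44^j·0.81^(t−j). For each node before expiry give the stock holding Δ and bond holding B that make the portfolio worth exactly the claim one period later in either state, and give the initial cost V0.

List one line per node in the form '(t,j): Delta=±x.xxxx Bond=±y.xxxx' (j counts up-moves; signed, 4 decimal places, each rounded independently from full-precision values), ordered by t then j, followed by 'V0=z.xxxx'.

The replicating-portfolio and risk-neutral prices coincide; use p* = (1.41−0.81)/(1.44−0.81) = 0.9524 for the latter.
Payoff layer (t=1): V(1,0)=0.0000, V(1,1)=51.8400
Node (0,0) S=36.0000: V=(p*·51.8400+(1−p*)·0.0000)/1.41=35.0152; Δ=(51.8400−0.0000)/(51.8400−29.1600)=2.2857; B=V−Δ·S=-47.2705
Root portfolio cost Δ·36+B reproduces V0=35.0152.

(0,0): Delta=2.2857 Bond=-47.2705
V0=35.0152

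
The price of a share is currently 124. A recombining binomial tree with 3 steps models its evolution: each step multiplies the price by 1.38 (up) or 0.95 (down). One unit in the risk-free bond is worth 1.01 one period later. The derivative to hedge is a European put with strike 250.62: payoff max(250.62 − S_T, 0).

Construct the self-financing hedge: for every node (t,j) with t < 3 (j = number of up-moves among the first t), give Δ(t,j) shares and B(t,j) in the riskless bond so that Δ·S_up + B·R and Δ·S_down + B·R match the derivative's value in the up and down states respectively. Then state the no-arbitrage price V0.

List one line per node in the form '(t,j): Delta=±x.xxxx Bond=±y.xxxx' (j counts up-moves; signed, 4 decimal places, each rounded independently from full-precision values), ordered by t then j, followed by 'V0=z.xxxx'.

(0,0): Delta=-0.9731 Bond=240.1072
(1,0): Delta=-1.0000 Bond=245.6818
(1,1): Delta=-0.8587 Bond=222.9379
(2,0): Delta=-1.0000 Bond=248.1386
(2,1): Delta=-1.0000 Bond=248.1386
(2,2): Delta=-0.2588 Bond=83.5107
V0=119.4478

Under the risk-neutral measure, an up-move has probability p* = (R−d)/(u−d) = 0.1395 and values discount at R = 1.01.
Terminal payoffs: V(3,0)=144.3055, V(3,1)=96.1842, V(3,2)=26.2817, V(3,3)=0.0000
  t=2,j=0: stock 111.9100 → up 154.4358 (V=96.1842), down 106.3145 (V=144.3055). Price 136.2286; hedge Δ=-1.0000, bond B=248.1386.
  t=2,j=1: stock 162.5640 → up 224.3383 (V=26.2817), down 154.4358 (V=96.1842). Price 85.5746; hedge Δ=-1.0000, bond B=248.1386.
  t=2,j=2: stock 236.1456 → up 325.8809 (V=0.0000), down 224.3383 (V=26.2817). Price 22.3906; hedge Δ=-0.2588, bond B=83.5107.
  t=1,j=0: stock 117.8000 → up 162.5640 (V=85.5746), down 111.9100 (V=136.2286). Price 127.8818; hedge Δ=-1.0000, bond B=245.6818.
  t=1,j=1: stock 171.1200 → up 236.1456 (V=22.3906), down 162.5640 (V=85.5746). Price 75.9983; hedge Δ=-0.8587, bond B=222.9379.
  t=0,j=0: stock 124.0000 → up 171.1200 (V=75.9983), down 117.8000 (V=127.8818). Price 119.4478; hedge Δ=-0.9731, bond B=240.1072.
The time-0 hedge costs 119.4478, which is the no-arbitrage price.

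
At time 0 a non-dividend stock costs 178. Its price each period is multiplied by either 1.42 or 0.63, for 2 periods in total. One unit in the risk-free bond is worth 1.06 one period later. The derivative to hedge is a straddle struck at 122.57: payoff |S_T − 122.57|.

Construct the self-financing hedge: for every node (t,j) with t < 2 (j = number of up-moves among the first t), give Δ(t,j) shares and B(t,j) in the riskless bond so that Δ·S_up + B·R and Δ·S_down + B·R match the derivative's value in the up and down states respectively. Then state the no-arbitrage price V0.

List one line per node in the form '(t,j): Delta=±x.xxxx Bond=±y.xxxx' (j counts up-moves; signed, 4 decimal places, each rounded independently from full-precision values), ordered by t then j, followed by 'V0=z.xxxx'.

The replicating-portfolio and risk-neutral prices coincide; use p* = (1.06−0.63)/(1.42−0.63) = 0.5443 for the latter.
Payoff layer (t=2): V(2,0)=51.9218, V(2,1)=36.6688, V(2,2)=236.3492
  t=1,j=0: stock 112.1400 → up 159.2388 (V=36.6688), down 70.6482 (V=51.9218). Price 41.1505; hedge Δ=-0.1722, bond B=60.4581.
  t=1,j=1: stock 252.7600 → up 358.9192 (V=236.3492), down 159.2388 (V=36.6688). Price 137.1279; hedge Δ=1.0000, bond B=-115.6321.
  t=0,j=0: stock 178.0000 → up 252.7600 (V=137.1279), down 112.1400 (V=41.1505). Price 88.1051; hedge Δ=0.6825, bond B=-33.3853.
Self-financing check: at every node Δ·S+B equals the discounted successor values.

(0,0): Delta=0.6825 Bond=-33.3853
(1,0): Delta=-0.1722 Bond=60.4581
(1,1): Delta=1.0000 Bond=-115.6321
V0=88.1051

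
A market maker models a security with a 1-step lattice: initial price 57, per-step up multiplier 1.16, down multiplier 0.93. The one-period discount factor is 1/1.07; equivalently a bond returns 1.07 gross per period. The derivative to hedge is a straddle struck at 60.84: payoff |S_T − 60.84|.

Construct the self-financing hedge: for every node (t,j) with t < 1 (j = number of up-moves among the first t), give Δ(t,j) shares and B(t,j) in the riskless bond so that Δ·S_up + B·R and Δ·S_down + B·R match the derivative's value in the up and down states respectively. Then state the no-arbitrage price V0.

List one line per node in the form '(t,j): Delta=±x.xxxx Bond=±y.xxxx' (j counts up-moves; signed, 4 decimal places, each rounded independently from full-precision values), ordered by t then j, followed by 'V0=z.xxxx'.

Risk-neutral probability p* = (R−d)/(u−d) = (1.07−0.93)/(1.16−0.93) = 0.6087.
Payoff layer (t=1): V(1,0)=7.8300, V(1,1)=5.2800
Node (0,0) S=57.0000: V=(p*·5.2800+(1−p*)·7.8300)/1.07=5.8671; Δ=(5.2800−7.8300)/(66.1200−53.0100)=-0.1945; B=V−Δ·S=16.9541
Check: Δ(0,0)·S0 + B(0,0) = 5.8671 = V0.

(0,0): Delta=-0.1945 Bond=16.9541
V0=5.8671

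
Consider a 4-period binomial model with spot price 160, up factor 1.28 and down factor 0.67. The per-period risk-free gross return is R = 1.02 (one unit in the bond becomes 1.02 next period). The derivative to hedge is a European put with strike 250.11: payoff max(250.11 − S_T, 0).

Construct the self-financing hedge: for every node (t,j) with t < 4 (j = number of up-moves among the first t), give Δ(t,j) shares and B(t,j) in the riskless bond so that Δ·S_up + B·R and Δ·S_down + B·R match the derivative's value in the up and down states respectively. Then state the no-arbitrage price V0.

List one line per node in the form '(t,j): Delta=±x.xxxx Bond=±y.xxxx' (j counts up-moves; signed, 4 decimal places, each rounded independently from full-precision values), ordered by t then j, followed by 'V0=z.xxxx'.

Risk-neutral probability p* = (R−d)/(u−d) = (1.02−0.67)/(1.28−0.67) = 0.5738.
Terminal values V(4,·): V(4,0)=217.8682, V(4,1)=188.5137, V(4,2)=132.4336, V(4,3)=25.2953, V(4,4)=0.0000
  t=3,j=0: stock 48.1221 → up 61.5963 (V=188.5137), down 32.2418 (V=217.8682). Price 197.0838; hedge Δ=-1.0000, bond B=245.2059.
  t=3,j=1: stock 91.9347 → up 117.6764 (V=132.4336), down 61.5963 (V=188.5137). Price 153.2712; hedge Δ=-1.0000, bond B=245.2059.
  t=3,j=2: stock 175.6365 → up 224.8147 (V=25.2953), down 117.6764 (V=132.4336). Price 69.5694; hedge Δ=-1.0000, bond B=245.2059.
  t=3,j=3: stock 335.5443 → up 429.4967 (V=0.0000), down 224.8147 (V=25.2953). Price 10.5702; hedge Δ=-0.1236, bond B=52.0379.
  t=2,j=0: stock 71.8240 → up 91.9347 (V=153.2712), down 48.1221 (V=197.0838). Price 168.5739; hedge Δ=-1.0000, bond B=240.3979.
  t=2,j=1: stock 137.2160 → up 175.6365 (V=69.5694), down 91.9347 (V=153.2712). Price 103.1819; hedge Δ=-1.0000, bond B=240.3979.
  t=2,j=2: stock 262.1440 → up 335.5443 (V=10.5702), down 175.6365 (V=69.5694). Price 35.0171; hedge Δ=-0.3690, bond B=131.7371.
  t=1,j=0: stock 107.2000 → up 137.2160 (V=103.1819), down 71.8240 (V=168.5739). Price 128.4842; hedge Δ=-1.0000, bond B=235.6842.
  t=1,j=1: stock 204.8000 → up 262.1440 (V=35.0171), down 137.2160 (V=103.1819). Price 62.8146; hedge Δ=-0.5456, bond B=174.5603.
  t=0,j=0: stock 160.0000 → up 204.8000 (V=62.8146), down 107.2000 (V=128.4842). Price 89.0245; hedge Δ=-0.6728, bond B=196.6795.
Self-financing check: at every node Δ·S+B equals the discounted successor values.

(0,0): Delta=-0.6728 Bond=196.6795
(1,0): Delta=-1.0000 Bond=235.6842
(1,1): Delta=-0.5456 Bond=174.5603
(2,0): Delta=-1.0000 Bond=240.3979
(2,1): Delta=-1.0000 Bond=240.3979
(2,2): Delta=-0.3690 Bond=131.7371
(3,0): Delta=-1.0000 Bond=245.2059
(3,1): Delta=-1.0000 Bond=245.2059
(3,2): Delta=-1.0000 Bond=245.2059
(3,3): Delta=-0.1236 Bond=52.0379
V0=89.0245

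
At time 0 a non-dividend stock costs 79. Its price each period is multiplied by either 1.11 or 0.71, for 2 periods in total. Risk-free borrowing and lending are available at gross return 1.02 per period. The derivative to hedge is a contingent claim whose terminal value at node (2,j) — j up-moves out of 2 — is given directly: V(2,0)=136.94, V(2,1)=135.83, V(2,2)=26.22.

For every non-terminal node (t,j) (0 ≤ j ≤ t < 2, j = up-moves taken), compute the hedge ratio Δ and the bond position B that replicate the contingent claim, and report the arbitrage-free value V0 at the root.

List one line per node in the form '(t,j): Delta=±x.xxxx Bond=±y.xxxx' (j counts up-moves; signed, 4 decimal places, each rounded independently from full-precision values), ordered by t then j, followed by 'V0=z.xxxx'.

(0,0): Delta=-2.6433 Bond=276.1489
(1,0): Delta=-0.0495 Bond=136.1865
(1,1): Delta=-3.1249 Bond=323.9096
V0=67.3315

No-arbitrage ⇒ martingale measure with p* = (R−d)/(u−d) = 0.7750.
Terminal values V(2,·): V(2,0)=136.9400, V(2,1)=135.8300, V(2,2)=26.2200
Node (1,0) S=56.0900: V=(p*·135.8300+(1−p*)·136.9400)/1.02=133.4115; Δ=(135.8300−136.9400)/(62.2599−39.8239)=-0.0495; B=V−Δ·S=136.1865
Node (1,1) S=87.6900: V=(p*·26.2200+(1−p*)·135.8300)/1.02=49.8846; Δ=(26.2200−135.8300)/(97.3359−62.2599)=-3.1249; B=V−Δ·S=323.9096
Node (0,0) S=79.0000: V=(p*·49.8846+(1−p*)·133.4115)/1.02=67.3315; Δ=(49.8846−133.4115)/(87.6900−56.0900)=-2.6433; B=V−Δ·S=276.1489
Each (Δ,B) replicates both successor values, so the strategy is self-financing and V0 is arbitrage-free.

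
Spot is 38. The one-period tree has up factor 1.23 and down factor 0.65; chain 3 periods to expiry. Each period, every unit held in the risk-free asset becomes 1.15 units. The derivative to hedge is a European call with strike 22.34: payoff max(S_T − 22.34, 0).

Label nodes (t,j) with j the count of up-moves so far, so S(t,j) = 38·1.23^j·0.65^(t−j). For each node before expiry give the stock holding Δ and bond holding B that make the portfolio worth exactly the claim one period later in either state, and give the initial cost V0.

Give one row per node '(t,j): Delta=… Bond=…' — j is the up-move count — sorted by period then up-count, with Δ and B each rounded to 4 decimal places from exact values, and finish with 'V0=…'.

(0,0): Delta=0.9728 Bond=-13.5498
(1,0): Delta=0.7864 Bond=-10.9787
(1,1): Delta=0.9885 Bond=-16.3189
(2,0): Delta=0.0000 Bond=0.0000
(2,1): Delta=0.8529 Bond=-14.6456
(2,2): Delta=1.0000 Bond=-19.4261
V0=23.4155

The replicating-portfolio and risk-neutral prices coincide; use p* = (1.15−0.65)/(1.23−0.65) = 0.8621 for the latter.
Payoff layer (t=3): V(3,0)=0.0000, V(3,1)=0.0000, V(3,2)=15.0286, V(3,3)=48.3729
  t=2,j=0: stock 16.0550 → up 19.7477 (V=0.0000), down 10.4358 (V=0.0000). Price 0.0000; hedge Δ=0.0000, bond B=0.0000.
  t=2,j=1: stock 30.3810 → up 37.3686 (V=15.0286), down 19.7477 (V=0.0000). Price 11.2658; hedge Δ=0.8529, bond B=-14.6456.
  t=2,j=2: stock 57.4902 → up 70.7129 (V=48.3729), down 37.3686 (V=15.0286). Price 38.0641; hedge Δ=1.0000, bond B=-19.4261.
  t=1,j=0: stock 24.7000 → up 30.3810 (V=11.2658), down 16.0550 (V=0.0000). Price 8.4452; hedge Δ=0.7864, bond B=-10.9787.
  t=1,j=1: stock 46.7400 → up 57.4902 (V=38.0641), down 30.3810 (V=11.2658). Price 29.8850; hedge Δ=0.9885, bond B=-16.3189.
  t=0,j=0: stock 38.0000 → up 46.7400 (V=29.8850), down 24.7000 (V=8.4452). Price 23.4155; hedge Δ=0.9728, bond B=-13.5498.
Each (Δ,B) replicates both successor values, so the strategy is self-financing and V0 is arbitrage-free.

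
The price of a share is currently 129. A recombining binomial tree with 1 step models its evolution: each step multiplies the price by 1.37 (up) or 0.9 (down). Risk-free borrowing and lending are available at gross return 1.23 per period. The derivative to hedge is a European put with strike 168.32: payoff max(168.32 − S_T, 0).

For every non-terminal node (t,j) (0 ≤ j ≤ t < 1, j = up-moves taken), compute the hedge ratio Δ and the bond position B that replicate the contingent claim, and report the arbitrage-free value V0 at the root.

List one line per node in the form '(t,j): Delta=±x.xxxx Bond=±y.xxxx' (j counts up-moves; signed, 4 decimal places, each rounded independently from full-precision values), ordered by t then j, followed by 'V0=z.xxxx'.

(0,0): Delta=-0.8613 Bond=123.7526
V0=12.6463

The replicating-portfolio and risk-neutral prices coincide; use p* = (1.23−0.9)/(1.37−0.9) = 0.7021 for the latter.
Terminal payoffs: V(1,0)=52.2200, V(1,1)=0.0000
Node (0,0) S=129.0000: V=(p*·0.0000+(1−p*)·52.2200)/1.23=12.6463; Δ=(0.0000−52.2200)/(176.7300−116.1000)=-0.8613; B=V−Δ·S=123.7526
Self-financing check: at every node Δ·S+B equals the discounted successor values.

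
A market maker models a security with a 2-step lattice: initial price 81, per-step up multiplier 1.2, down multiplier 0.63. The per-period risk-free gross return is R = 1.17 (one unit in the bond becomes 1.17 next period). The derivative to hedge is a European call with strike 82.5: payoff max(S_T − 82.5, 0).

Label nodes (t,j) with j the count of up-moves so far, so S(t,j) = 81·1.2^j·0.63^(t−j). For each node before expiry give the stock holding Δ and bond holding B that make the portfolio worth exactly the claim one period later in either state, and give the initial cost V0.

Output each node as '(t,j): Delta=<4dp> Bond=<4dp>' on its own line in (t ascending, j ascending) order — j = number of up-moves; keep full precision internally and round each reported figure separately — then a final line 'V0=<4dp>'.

No-arbitrage ⇒ martingale measure with p* = (R−d)/(u−d) = 0.9474.
Payoff layer (t=2): V(2,0)=0.0000, V(2,1)=0.0000, V(2,2)=34.1400
(1,0): S=51.0300. Δ = (V_up−V_dn)/(S_up−S_dn) = (0.0000−0.0000)/(61.2360−32.1489) = 0.0000. V = [p*·0.0000 + (1−p*)·0.0000]/1.17 = 0.0000. B = V − Δ·S = 0.0000.
(1,1): S=97.2000. Δ = (V_up−V_dn)/(S_up−S_dn) = (34.1400−0.0000)/(116.6400−61.2360) = 0.6162. V = [p*·34.1400 + (1−p*)·0.0000]/1.17 = 27.6437. B = V − Δ·S = -32.2510.
(0,0): S=81.0000. Δ = (V_up−V_dn)/(S_up−S_dn) = (27.6437−0.0000)/(97.2000−51.0300) = 0.5987. V = [p*·27.6437 + (1−p*)·0.0000]/1.17 = 22.3836. B = V − Δ·S = -26.1142.
The time-0 hedge costs 22.3836, which is the no-arbitrage price.

(0,0): Delta=0.5987 Bond=-26.1142
(1,0): Delta=0.0000 Bond=0.0000
(1,1): Delta=0.6162 Bond=-32.2510
V0=22.3836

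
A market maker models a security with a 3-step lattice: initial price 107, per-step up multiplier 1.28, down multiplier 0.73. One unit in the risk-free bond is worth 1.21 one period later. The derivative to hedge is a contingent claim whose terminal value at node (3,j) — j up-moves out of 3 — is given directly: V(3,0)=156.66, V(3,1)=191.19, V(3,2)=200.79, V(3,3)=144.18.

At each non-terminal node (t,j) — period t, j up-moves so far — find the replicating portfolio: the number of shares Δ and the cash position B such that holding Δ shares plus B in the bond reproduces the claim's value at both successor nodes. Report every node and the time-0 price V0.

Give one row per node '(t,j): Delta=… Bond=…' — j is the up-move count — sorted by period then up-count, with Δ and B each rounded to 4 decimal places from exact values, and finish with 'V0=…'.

(0,0): Delta=-0.4692 Bond=142.0204
(1,0): Delta=0.2457 Bond=116.0045
(1,1): Delta=-0.5286 Bond=179.9881
(2,0): Delta=1.1010 Bond=91.5944
(2,1): Delta=0.1746 Bond=147.4778
(2,2): Delta=-0.5871 Bond=228.0388
V0=91.8187

No-arbitrage ⇒ martingale measure with p* = (R−d)/(u−d) = 0.8727.
At expiry t=3: V(3,0)=156.6600, V(3,1)=191.1900, V(3,2)=200.7900, V(3,3)=144.1800
Node (2,0) S=57.0203: V=(p*·191.1900+(1−p*)·156.6600)/1.21=154.3763; Δ=(191.1900−156.6600)/(72.9860−41.6248)=1.1010; B=V−Δ·S=91.5944
Node (2,1) S=99.9808: V=(p*·200.7900+(1−p*)·191.1900)/1.21=164.9324; Δ=(200.7900−191.1900)/(127.9754−72.9860)=0.1746; B=V−Δ·S=147.4778
Node (2,2) S=175.3088: V=(p*·144.1800+(1−p*)·200.7900)/1.21=125.1115; Δ=(144.1800−200.7900)/(224.3953−127.9754)=-0.5871; B=V−Δ·S=228.0388
Node (1,0) S=78.1100: V=(p*·164.9324+(1−p*)·154.3763)/1.21=135.1974; Δ=(164.9324−154.3763)/(99.9808−57.0203)=0.2457; B=V−Δ·S=116.0045
Node (1,1) S=136.9600: V=(p*·125.1115+(1−p*)·164.9324)/1.21=107.5865; Δ=(125.1115−164.9324)/(175.3088−99.9808)=-0.5286; B=V−Δ·S=179.9881
Node (0,0) S=107.0000: V=(p*·107.5865+(1−p*)·135.1974)/1.21=91.8187; Δ=(107.5865−135.1974)/(136.9600−78.1100)=-0.4692; B=V−Δ·S=142.0204
Self-financing check: at every node Δ·S+B equals the discounted successor values.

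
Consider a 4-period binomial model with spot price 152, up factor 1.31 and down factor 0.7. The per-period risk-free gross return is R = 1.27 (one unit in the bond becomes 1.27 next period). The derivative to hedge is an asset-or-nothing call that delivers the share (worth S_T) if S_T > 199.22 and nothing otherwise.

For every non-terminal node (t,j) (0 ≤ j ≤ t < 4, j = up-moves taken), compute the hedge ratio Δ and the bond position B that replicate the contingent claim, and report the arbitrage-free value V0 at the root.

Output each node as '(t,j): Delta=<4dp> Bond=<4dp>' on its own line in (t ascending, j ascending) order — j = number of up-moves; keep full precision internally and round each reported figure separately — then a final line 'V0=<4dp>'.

(0,0): Delta=1.1118 Bond=-18.1238
(1,0): Delta=1.9951 Bond=-117.0045
(1,1): Delta=1.0786 Bond=-16.4217
(2,0): Delta=0.0000 Bond=0.0000
(2,1): Delta=2.0699 Bond=-159.0235
(2,2): Delta=1.0415 Bond=-11.1595
(3,0): Delta=0.0000 Bond=0.0000
(3,1): Delta=0.0000 Bond=0.0000
(3,2): Delta=2.1475 Bond=-216.1325
(3,3): Delta=1.0000 Bond=0.0000
V0=150.8653

Risk-neutral probability p* = (R−d)/(u−d) = (1.27−0.7)/(1.31−0.7) = 0.9344.
Terminal payoffs: V(4,0)=0.0000, V(4,1)=0.0000, V(4,2)=0.0000, V(4,3)=239.1969, V(4,4)=447.6399
Node (3,0) S=52.1360: V=(p*·0.0000+(1−p*)·0.0000)/1.27=0.0000; Δ=(0.0000−0.0000)/(68.2982−36.4952)=0.0000; B=V−Δ·S=0.0000
Node (3,1) S=97.5688: V=(p*·0.0000+(1−p*)·0.0000)/1.27=0.0000; Δ=(0.0000−0.0000)/(127.8151−68.2982)=0.0000; B=V−Δ·S=0.0000
Node (3,2) S=182.5930: V=(p*·239.1969+(1−p*)·0.0000)/1.27=175.9936; Δ=(239.1969−0.0000)/(239.1969−127.8151)=2.1475; B=V−Δ·S=-216.1325
Node (3,3) S=341.7098: V=(p*·447.6399+(1−p*)·239.1969)/1.27=341.7098; Δ=(447.6399−239.1969)/(447.6399−239.1969)=1.0000; B=V−Δ·S=0.0000
Node (2,0) S=74.4800: V=(p*·0.0000+(1−p*)·0.0000)/1.27=0.0000; Δ=(0.0000−0.0000)/(97.5688−52.1360)=0.0000; B=V−Δ·S=0.0000
Node (2,1) S=139.3840: V=(p*·175.9936+(1−p*)·0.0000)/1.27=129.4906; Δ=(175.9936−0.0000)/(182.5930−97.5688)=2.0699; B=V−Δ·S=-159.0235
Node (2,2) S=260.8472: V=(p*·341.7098+(1−p*)·175.9936)/1.27=260.5065; Δ=(341.7098−175.9936)/(341.7098−182.5930)=1.0415; B=V−Δ·S=-11.1595
Node (1,0) S=106.4000: V=(p*·129.4906+(1−p*)·0.0000)/1.27=95.2751; Δ=(129.4906−0.0000)/(139.3840−74.4800)=1.9951; B=V−Δ·S=-117.0045
Node (1,1) S=199.1200: V=(p*·260.5065+(1−p*)·129.4906)/1.27=198.3585; Δ=(260.5065−129.4906)/(260.8472−139.3840)=1.0786; B=V−Δ·S=-16.4217
Node (0,0) S=152.0000: V=(p*·198.3585+(1−p*)·95.2751)/1.27=150.8653; Δ=(198.3585−95.2751)/(199.1200−106.4000)=1.1118; B=V−Δ·S=-18.1238
The time-0 hedge costs 150.8653, which is the no-arbitrage price.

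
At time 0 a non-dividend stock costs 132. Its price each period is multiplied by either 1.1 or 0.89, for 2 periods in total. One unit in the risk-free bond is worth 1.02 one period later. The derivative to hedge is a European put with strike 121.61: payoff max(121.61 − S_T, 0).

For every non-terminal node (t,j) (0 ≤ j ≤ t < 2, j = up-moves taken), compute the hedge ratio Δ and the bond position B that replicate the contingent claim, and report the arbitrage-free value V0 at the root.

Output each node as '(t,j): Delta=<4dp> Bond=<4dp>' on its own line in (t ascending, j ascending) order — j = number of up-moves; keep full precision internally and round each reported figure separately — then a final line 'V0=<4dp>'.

The replicating-portfolio and risk-neutral prices coincide; use p* = (1.02−0.89)/(1.1−0.89) = 0.6190 for the latter.
Terminal values V(2,·): V(2,0)=17.0528, V(2,1)=0.0000, V(2,2)=0.0000
  t=1,j=0: stock 117.4800 → up 129.2280 (V=0.0000), down 104.5572 (V=17.0528). Price 6.3689; hedge Δ=-0.6912, bond B=87.5727.
  t=1,j=1: stock 145.2000 → up 159.7200 (V=0.0000), down 129.2280 (V=0.0000). Price 0.0000; hedge Δ=0.0000, bond B=0.0000.
  t=0,j=0: stock 132.0000 → up 145.2000 (V=0.0000), down 117.4800 (V=6.3689). Price 2.3787; hedge Δ=-0.2298, bond B=32.7069.
Self-financing check: at every node Δ·S+B equals the discounted successor values.

(0,0): Delta=-0.2298 Bond=32.7069
(1,0): Delta=-0.6912 Bond=87.5727
(1,1): Delta=0.0000 Bond=0.0000
V0=2.3787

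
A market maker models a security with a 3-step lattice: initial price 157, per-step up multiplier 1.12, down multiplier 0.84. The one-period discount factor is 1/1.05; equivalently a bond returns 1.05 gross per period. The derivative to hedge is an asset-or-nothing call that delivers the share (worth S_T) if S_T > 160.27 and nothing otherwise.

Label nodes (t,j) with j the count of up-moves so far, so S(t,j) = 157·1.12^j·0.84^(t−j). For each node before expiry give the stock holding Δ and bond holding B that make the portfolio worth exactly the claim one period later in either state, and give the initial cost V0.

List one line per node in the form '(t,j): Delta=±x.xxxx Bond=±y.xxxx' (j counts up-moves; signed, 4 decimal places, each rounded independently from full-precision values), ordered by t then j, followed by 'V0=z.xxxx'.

(0,0): Delta=1.9200 Bond=-160.7680
(1,0): Delta=3.2000 Bond=-337.6128
(1,1): Delta=1.6000 Bond=-112.5376
(2,0): Delta=0.0000 Bond=0.0000
(2,1): Delta=4.0000 Bond=-472.6579
(2,2): Delta=1.0000 Bond=0.0000
V0=140.6720

Risk-neutral probability p* = (R−d)/(u−d) = (1.05−0.84)/(1.12−0.84) = 0.7500.
At expiry t=3: V(3,0)=0.0000, V(3,1)=0.0000, V(3,2)=165.4303, V(3,3)=220.5737
  t=2,j=0: stock 110.7792 → up 124.0727 (V=0.0000), down 93.0545 (V=0.0000). Price 0.0000; hedge Δ=0.0000, bond B=0.0000.
  t=2,j=1: stock 147.7056 → up 165.4303 (V=165.4303), down 124.0727 (V=0.0000). Price 118.1645; hedge Δ=4.0000, bond B=-472.6579.
  t=2,j=2: stock 196.9408 → up 220.5737 (V=220.5737), down 165.4303 (V=165.4303). Price 196.9408; hedge Δ=1.0000, bond B=0.0000.
  t=1,j=0: stock 131.8800 → up 147.7056 (V=118.1645), down 110.7792 (V=0.0000). Price 84.4032; hedge Δ=3.2000, bond B=-337.6128.
  t=1,j=1: stock 175.8400 → up 196.9408 (V=196.9408), down 147.7056 (V=118.1645). Price 168.8064; hedge Δ=1.6000, bond B=-112.5376.
  t=0,j=0: stock 157.0000 → up 175.8400 (V=168.8064), down 131.8800 (V=84.4032). Price 140.6720; hedge Δ=1.9200, bond B=-160.7680.
The time-0 hedge costs 140.6720, which is the no-arbitrage price.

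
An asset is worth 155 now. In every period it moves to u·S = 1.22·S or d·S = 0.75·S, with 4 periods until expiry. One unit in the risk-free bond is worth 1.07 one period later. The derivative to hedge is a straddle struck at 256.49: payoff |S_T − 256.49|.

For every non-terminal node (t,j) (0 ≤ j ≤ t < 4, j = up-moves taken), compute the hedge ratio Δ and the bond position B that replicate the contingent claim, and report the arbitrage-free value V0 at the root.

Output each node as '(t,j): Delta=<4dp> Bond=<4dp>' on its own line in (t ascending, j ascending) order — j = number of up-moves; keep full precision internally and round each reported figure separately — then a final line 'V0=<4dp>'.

(0,0): Delta=-0.3854 Bond=128.9069
(1,0): Delta=-1.0000 Bond=209.3722
(1,1): Delta=-0.2084 Bond=104.4421
(2,0): Delta=-1.0000 Bond=224.0283
(2,1): Delta=-1.0000 Bond=224.0283
(2,2): Delta=0.0198 Bond=59.1240
(3,0): Delta=-1.0000 Bond=239.7103
(3,1): Delta=-1.0000 Bond=239.7103
(3,2): Delta=-1.0000 Bond=239.7103
(3,3): Delta=0.3136 Bond=-19.4472
V0=69.1627

Risk-neutral probability p* = (R−d)/(u−d) = (1.07−0.75)/(1.22−0.75) = 0.6809.
Terminal payoffs: V(4,0)=207.4470, V(4,1)=176.7134, V(4,2)=126.7201, V(4,3)=45.3977, V(4,4)=86.8869
Node (3,0) S=65.3906: V=(p*·176.7134+(1−p*)·207.4470)/1.07=174.3197; Δ=(176.7134−207.4470)/(79.7766−49.0430)=-1.0000; B=V−Δ·S=239.7103
Node (3,1) S=106.3687: V=(p*·126.7201+(1−p*)·176.7134)/1.07=133.3415; Δ=(126.7201−176.7134)/(129.7699−79.7766)=-1.0000; B=V−Δ·S=239.7103
Node (3,2) S=173.0265: V=(p*·45.3977+(1−p*)·126.7201)/1.07=66.6838; Δ=(45.3977−126.7201)/(211.0923−129.7699)=-1.0000; B=V−Δ·S=239.7103
Node (3,3) S=281.4564: V=(p*·86.8869+(1−p*)·45.3977)/1.07=68.8277; Δ=(86.8869−45.3977)/(343.3769−211.0923)=0.3136; B=V−Δ·S=-19.4472
Node (2,0) S=87.1875: V=(p*·133.3415+(1−p*)·174.3197)/1.07=136.8408; Δ=(133.3415−174.3197)/(106.3687−65.3906)=-1.0000; B=V−Δ·S=224.0283
Node (2,1) S=141.8250: V=(p*·66.6838+(1−p*)·133.3415)/1.07=82.2033; Δ=(66.6838−133.3415)/(173.0265−106.3687)=-1.0000; B=V−Δ·S=224.0283
Node (2,2) S=230.7020: V=(p*·68.8277+(1−p*)·66.6838)/1.07=63.6855; Δ=(68.8277−66.6838)/(281.4564−173.0265)=0.0198; B=V−Δ·S=59.1240
Node (1,0) S=116.2500: V=(p*·82.2033+(1−p*)·136.8408)/1.07=93.1222; Δ=(82.2033−136.8408)/(141.8250−87.1875)=-1.0000; B=V−Δ·S=209.3722
Node (1,1) S=189.1000: V=(p*·63.6855+(1−p*)·82.2033)/1.07=65.0425; Δ=(63.6855−82.2033)/(230.7020−141.8250)=-0.2084; B=V−Δ·S=104.4421
Node (0,0) S=155.0000: V=(p*·65.0425+(1−p*)·93.1222)/1.07=69.1627; Δ=(65.0425−93.1222)/(189.1000−116.2500)=-0.3854; B=V−Δ·S=128.9069
Each (Δ,B) replicates both successor values, so the strategy is self-financing and V0 is arbitrage-free.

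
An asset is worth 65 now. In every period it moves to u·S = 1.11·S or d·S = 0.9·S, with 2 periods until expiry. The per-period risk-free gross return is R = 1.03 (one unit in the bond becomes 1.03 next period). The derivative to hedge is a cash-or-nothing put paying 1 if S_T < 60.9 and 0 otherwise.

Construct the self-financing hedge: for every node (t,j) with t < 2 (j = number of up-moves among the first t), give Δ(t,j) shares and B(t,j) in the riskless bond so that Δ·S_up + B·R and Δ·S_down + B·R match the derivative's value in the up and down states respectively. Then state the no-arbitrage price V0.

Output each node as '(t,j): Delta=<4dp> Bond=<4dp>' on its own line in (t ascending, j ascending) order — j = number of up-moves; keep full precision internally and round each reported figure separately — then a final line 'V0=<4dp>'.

Under the risk-neutral measure, an up-move has probability p* = (R−d)/(u−d) = 0.6190 and values discount at R = 1.03.
Terminal values V(2,·): V(2,0)=1.0000, V(2,1)=0.0000, V(2,2)=0.0000
  t=1,j=0: stock 58.5000 → up 64.9350 (V=0.0000), down 52.6500 (V=1.0000). Price 0.3699; hedge Δ=-0.0814, bond B=5.1318.
  t=1,j=1: stock 72.1500 → up 80.0865 (V=0.0000), down 64.9350 (V=0.0000). Price 0.0000; hedge Δ=0.0000, bond B=0.0000.
  t=0,j=0: stock 65.0000 → up 72.1500 (V=0.0000), down 58.5000 (V=0.3699). Price 0.1368; hedge Δ=-0.0271, bond B=1.8980.
Self-financing check: at every node Δ·S+B equals the discounted successor values.

(0,0): Delta=-0.0271 Bond=1.8980
(1,0): Delta=-0.0814 Bond=5.1318
(1,1): Delta=0.0000 Bond=0.0000
V0=0.1368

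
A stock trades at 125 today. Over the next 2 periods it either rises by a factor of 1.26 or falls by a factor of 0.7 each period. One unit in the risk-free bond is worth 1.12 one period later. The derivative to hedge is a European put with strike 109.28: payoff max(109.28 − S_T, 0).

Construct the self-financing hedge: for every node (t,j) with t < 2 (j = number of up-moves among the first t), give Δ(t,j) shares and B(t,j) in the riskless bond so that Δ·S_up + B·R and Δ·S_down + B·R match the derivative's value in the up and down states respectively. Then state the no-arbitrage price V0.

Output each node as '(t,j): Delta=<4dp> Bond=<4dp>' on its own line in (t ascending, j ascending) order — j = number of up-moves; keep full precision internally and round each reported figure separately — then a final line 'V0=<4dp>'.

(0,0): Delta=-0.1532 Bond=21.5377
(1,0): Delta=-0.9802 Bond=96.4888
(1,1): Delta=0.0000 Bond=0.0000
V0=2.3931

Since d<R<u, set p* = (R−d)/(u−d) = 0.7500; price each node as the discounted p*-expectation of its children.
Terminal payoffs: V(2,0)=48.0300, V(2,1)=0.0000, V(2,2)=0.0000
Node (1,0) S=87.5000: V=(p*·0.0000+(1−p*)·48.0300)/1.12=10.7210; Δ=(0.0000−48.0300)/(110.2500−61.2500)=-0.9802; B=V−Δ·S=96.4888
Node (1,1) S=157.5000: V=(p*·0.0000+(1−p*)·0.0000)/1.12=0.0000; Δ=(0.0000−0.0000)/(198.4500−110.2500)=0.0000; B=V−Δ·S=0.0000
Node (0,0) S=125.0000: V=(p*·0.0000+(1−p*)·10.7210)/1.12=2.3931; Δ=(0.0000−10.7210)/(157.5000−87.5000)=-0.1532; B=V−Δ·S=21.5377
Root portfolio cost Δ·125+B reproduces V0=2.3931.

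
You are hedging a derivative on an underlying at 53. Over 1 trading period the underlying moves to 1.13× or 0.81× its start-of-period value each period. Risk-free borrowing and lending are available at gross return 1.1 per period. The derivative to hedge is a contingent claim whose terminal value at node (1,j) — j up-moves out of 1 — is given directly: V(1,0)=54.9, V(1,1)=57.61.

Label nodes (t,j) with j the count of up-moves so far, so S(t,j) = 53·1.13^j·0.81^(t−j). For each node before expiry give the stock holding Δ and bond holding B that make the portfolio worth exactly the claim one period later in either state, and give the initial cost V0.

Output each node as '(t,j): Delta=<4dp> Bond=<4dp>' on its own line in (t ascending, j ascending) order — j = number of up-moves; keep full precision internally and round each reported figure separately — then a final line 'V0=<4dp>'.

Since d<R<u, set p* = (R−d)/(u−d) = 0.9063; price each node as the discounted p*-expectation of its children.
Payoff layer (t=1): V(1,0)=54.9000, V(1,1)=57.6100
  t=0,j=0: stock 53.0000 → up 59.8900 (V=57.6100), down 42.9300 (V=54.9000). Price 52.1418; hedge Δ=0.1598, bond B=43.6730.
The time-0 hedge costs 52.1418, which is the no-arbitrage price.

(0,0): Delta=0.1598 Bond=43.6730
V0=52.1418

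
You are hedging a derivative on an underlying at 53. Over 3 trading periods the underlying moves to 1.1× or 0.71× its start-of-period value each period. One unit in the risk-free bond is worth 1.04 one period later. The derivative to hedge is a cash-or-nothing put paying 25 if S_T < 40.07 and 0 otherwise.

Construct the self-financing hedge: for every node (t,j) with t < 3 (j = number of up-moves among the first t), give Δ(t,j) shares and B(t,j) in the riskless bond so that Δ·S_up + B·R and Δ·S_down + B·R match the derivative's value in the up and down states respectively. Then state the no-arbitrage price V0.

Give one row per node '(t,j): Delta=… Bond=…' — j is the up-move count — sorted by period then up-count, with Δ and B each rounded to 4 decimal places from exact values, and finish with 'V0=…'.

(0,0): Delta=-0.2911 Bond=16.8466
(1,0): Delta=-1.3860 Bond=58.7193
(1,1): Delta=-0.1627 Bond=10.0297
(2,0): Delta=0.0000 Bond=24.0385
(2,1): Delta=-1.5486 Bond=67.8008
(2,2): Delta=0.0000 Bond=0.0000
V0=1.4162

Risk-neutral probability p* = (R−d)/(u−d) = (1.04−0.71)/(1.1−0.71) = 0.8462.
Terminal payoffs: V(3,0)=25.0000, V(3,1)=25.0000, V(3,2)=0.0000, V(3,3)=0.0000
(2,0): S=26.7173. Δ = (V_up−V_dn)/(S_up−S_dn) = (25.0000−25.0000)/(29.3890−18.9693) = 0.0000. V = [p*·25.0000 + (1−p*)·25.0000]/1.04 = 24.0385. B = V − Δ·S = 24.0385.
(2,1): S=41.3930. Δ = (V_up−V_dn)/(S_up−S_dn) = (0.0000−25.0000)/(45.5323−29.3890) = -1.5486. V = [p*·0.0000 + (1−p*)·25.0000]/1.04 = 3.6982. B = V − Δ·S = 67.8008.
(2,2): S=64.1300. Δ = (V_up−V_dn)/(S_up−S_dn) = (0.0000−0.0000)/(70.5430−45.5323) = 0.0000. V = [p*·0.0000 + (1−p*)·0.0000]/1.04 = 0.0000. B = V − Δ·S = 0.0000.
(1,0): S=37.6300. Δ = (V_up−V_dn)/(S_up−S_dn) = (3.6982−24.0385)/(41.3930−26.7173) = -1.3860. V = [p*·3.6982 + (1−p*)·24.0385]/1.04 = 6.5649. B = V − Δ·S = 58.7193.
(1,1): S=58.3000. Δ = (V_up−V_dn)/(S_up−S_dn) = (0.0000−3.6982)/(64.1300−41.3930) = -0.1627. V = [p*·0.0000 + (1−p*)·3.6982]/1.04 = 0.5471. B = V − Δ·S = 10.0297.
(0,0): S=53.0000. Δ = (V_up−V_dn)/(S_up−S_dn) = (0.5471−6.5649)/(58.3000−37.6300) = -0.2911. V = [p*·0.5471 + (1−p*)·6.5649]/1.04 = 1.4162. B = V − Δ·S = 16.8466.
Self-financing check: at every node Δ·S+B equals the discounted successor values.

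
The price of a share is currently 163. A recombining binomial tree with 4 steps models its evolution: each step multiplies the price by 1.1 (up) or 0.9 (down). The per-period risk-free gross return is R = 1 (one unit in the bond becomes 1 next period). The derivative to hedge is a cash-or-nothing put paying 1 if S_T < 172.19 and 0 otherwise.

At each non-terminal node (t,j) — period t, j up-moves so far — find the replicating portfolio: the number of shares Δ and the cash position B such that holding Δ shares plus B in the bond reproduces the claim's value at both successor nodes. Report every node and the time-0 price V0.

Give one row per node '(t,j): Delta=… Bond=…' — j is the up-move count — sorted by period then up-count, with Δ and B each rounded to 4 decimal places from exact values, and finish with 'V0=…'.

(0,0): Delta=-0.0115 Bond=2.5625
(1,0): Delta=-0.0085 Bond=2.1250
(1,1): Delta=-0.0139 Bond=3.0000
(2,0): Delta=0.0000 Bond=1.0000
(2,1): Delta=-0.0155 Bond=3.2500
(2,2): Delta=-0.0127 Bond=2.7500
(3,0): Delta=0.0000 Bond=1.0000
(3,1): Delta=0.0000 Bond=1.0000
(3,2): Delta=-0.0282 Bond=5.5000
(3,3): Delta=0.0000 Bond=0.0000
V0=0.6875

Risk-neutral probability p* = (R−d)/(u−d) = (1−0.9)/(1.1−0.9) = 0.5000.
Payoff layer (t=4): V(4,0)=1.0000, V(4,1)=1.0000, V(4,2)=1.0000, V(4,3)=0.0000, V(4,4)=0.0000
  t=3,j=0: stock 118.8270 → up 130.7097 (V=1.0000), down 106.9443 (V=1.0000). Price 1.0000; hedge Δ=0.0000, bond B=1.0000.
  t=3,j=1: stock 145.2330 → up 159.7563 (V=1.0000), down 130.7097 (V=1.0000). Price 1.0000; hedge Δ=0.0000, bond B=1.0000.
  t=3,j=2: stock 177.5070 → up 195.2577 (V=0.0000), down 159.7563 (V=1.0000). Price 0.5000; hedge Δ=-0.0282, bond B=5.5000.
  t=3,j=3: stock 216.9530 → up 238.6483 (V=0.0000), down 195.2577 (V=0.0000). Price 0.0000; hedge Δ=0.0000, bond B=0.0000.
  t=2,j=0: stock 132.0300 → up 145.2330 (V=1.0000), down 118.8270 (V=1.0000). Price 1.0000; hedge Δ=0.0000, bond B=1.0000.
  t=2,j=1: stock 161.3700 → up 177.5070 (V=0.5000), down 145.2330 (V=1.0000). Price 0.7500; hedge Δ=-0.0155, bond B=3.2500.
  t=2,j=2: stock 197.2300 → up 216.9530 (V=0.0000), down 177.5070 (V=0.5000). Price 0.2500; hedge Δ=-0.0127, bond B=2.7500.
  t=1,j=0: stock 146.7000 → up 161.3700 (V=0.7500), down 132.0300 (V=1.0000). Price 0.8750; hedge Δ=-0.0085, bond B=2.1250.
  t=1,j=1: stock 179.3000 → up 197.2300 (V=0.2500), down 161.3700 (V=0.7500). Price 0.5000; hedge Δ=-0.0139, bond B=3.0000.
  t=0,j=0: stock 163.0000 → up 179.3000 (V=0.5000), down 146.7000 (V=0.8750). Price 0.6875; hedge Δ=-0.0115, bond B=2.5625.
Root portfolio cost Δ·163+B reproduces V0=0.6875.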